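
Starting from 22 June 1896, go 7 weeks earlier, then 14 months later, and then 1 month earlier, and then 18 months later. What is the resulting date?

December 4, 1898

Subtracting 7 weeks (= 49 days) from June 22, 1896:
Going back 22 days from June 22, 1896 reaches the end of the previous month; 49 − 22 = 27 left.
May 1896 has 31 days; 31 − 27 = 4 → May 4, 1896.
Adding 14 months from May 4, 1896:
month 5 + 14 = 19, which is month 7 of year 1897 → July 1897.
Day 4 is valid in July, giving July 4, 1897.
Subtracting 1 month from July 4, 1897:
month 7 − 1 = 6 → June 1897.
Day 4 is valid in June, giving June 4, 1897.
Counting forward 18 months from June 4, 1897:
month 6 + 18 = 24, which is month 12 of year 1898 → December 1898.
Day 4 is valid in December, giving December 4, 1898.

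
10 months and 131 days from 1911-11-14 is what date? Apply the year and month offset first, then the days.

January 23, 1913

Counting forward 10 months and 131 days from November 14, 1911: first the month/year part, then the days.
month 11 + 10 = 21, which is month 9 of year 1912 → September 1912.
Day 14 is valid in September, giving September 14, 1912.
Now add 131 days from September 14, 1912.
September has 30 days, so 30 − 14 = 16 days remain after September 14, 1912; 131 − 16 = 115 left.
October 1912 has 31 days: 115 − 31 = 84 left.
November 1912 has 30 days: 84 − 30 = 54 left.
December 1912 has 31 days: 54 − 31 = 23 left.
23 days into January 1913 → January 23, 1913.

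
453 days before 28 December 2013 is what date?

Subtracting 453 days from December 28, 2013.
Going back 28 days from December 28, 2013 reaches the end of the previous month; 453 − 28 = 425 left.
November 2013 has 30 days: 425 − 30 = 395 left.
October 2013 has 31 days: 395 − 31 = 364 left.
September 2013 has 30 days: 364 − 30 = 334 left.
August 2013 has 31 days: 334 − 31 = 303 left.
July 2013 has 31 days: 303 − 31 = 272 left.
June 2013 has 30 days: 272 − 30 = 242 left.
May 2013 has 31 days: 242 − 31 = 211 left.
April 2013 has 30 days: 211 − 30 = 181 left.
March 2013 has 31 days: 181 − 31 = 150 left.
February 2013 has 28 days (2013 is not a leap year): 150 − 28 = 122 left.
January 2013 has 31 days: 122 − 31 = 91 left.
December 2012 has 31 days: 91 − 31 = 60 left.
November 2012 has 30 days: 60 − 30 = 30 left.
October 2012 has 31 days; 31 − 30 = 1 → October 1, 2012.

October 1, 2012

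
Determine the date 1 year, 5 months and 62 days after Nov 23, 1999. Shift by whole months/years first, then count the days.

Advancing 1 year, 5 months and 62 days from November 23, 1999: first the month/year part, then the days.
+1 year → 2000; month 11 + 5 = 16, which is month 4 of year 2001 → April 2001.
Day 23 is valid in April, giving April 23, 2001.
Now add 62 days from April 23, 2001.
April has 30 days, so 30 − 23 = 7 days remain after April 23, 2001; 62 − 7 = 55 left.
May 2001 has 31 days: 55 − 31 = 24 left.
24 days into June 2001 → June 24, 2001.

June 24, 2001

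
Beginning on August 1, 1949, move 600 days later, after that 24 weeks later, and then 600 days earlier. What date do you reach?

Counting forward 600 days from August 1, 1949:
August has 31 days, so 31 − 1 = 30 days remain after August 1, 1949; 600 − 30 = 570 left.
September 1949 has 30 days: 570 − 30 = 540 left.
October 1949 has 31 days: 540 − 31 = 509 left.
November 1949 has 30 days: 509 − 30 = 479 left.
December 1949 has 31 days: 479 − 31 = 448 left.
January 1950 has 31 days: 448 − 31 = 417 left.
February 1950 has 28 days (1950 is not a leap year): 417 − 28 = 389 left.
March 1950 has 31 days: 389 − 31 = 358 left.
April 1950 has 30 days: 358 − 30 = 328 left.
May 1950 has 31 days: 328 − 31 = 297 left.
June 1950 has 30 days: 297 − 30 = 267 left.
July 1950 has 31 days: 267 − 31 = 236 left.
August 1950 has 31 days: 236 − 31 = 205 left.
September 1950 has 30 days: 205 − 30 = 175 left.
October 1950 has 31 days: 175 − 31 = 144 left.
November 1950 has 30 days: 144 − 30 = 114 left.
December 1950 has 31 days: 114 − 31 = 83 left.
January 1951 has 31 days: 83 − 31 = 52 left.
February 1951 has 28 days (1951 is not a leap year): 52 − 28 = 24 left.
24 days into March 1951 → March 24, 1951.
Counting forward 24 weeks (= 168 days) from March 24, 1951:
March has 31 days, so 31 − 24 = 7 days remain after March 24, 1951; 168 − 7 = 161 left.
April 1951 has 30 days: 161 − 30 = 131 left.
May 1951 has 31 days: 131 − 31 = 100 left.
June 1951 has 30 days: 100 − 30 = 70 left.
July 1951 has 31 days: 70 − 31 = 39 left.
August 1951 has 31 days: 39 − 31 = 8 left.
8 days into September 1951 → September 8, 1951.
Going back 600 days from September 8, 1951:
Going back 8 days from September 8, 1951 reaches the end of the previous month; 600 − 8 = 592 left.
August 1951 has 31 days: 592 − 31 = 561 left.
July 1951 has 31 days: 561 − 31 = 530 left.
June 1951 has 30 days: 530 − 30 = 500 left.
May 1951 has 31 days: 500 − 31 = 469 left.
April 1951 has 30 days: 469 − 30 = 439 left.
March 1951 has 31 days: 439 − 31 = 408 left.
February 1951 has 28 days (1951 is not a leap year): 408 − 28 = 380 left.
January 1951 has 31 days: 380 − 31 = 349 left.
December 1950 has 31 days: 349 − 31 = 318 left.
November 1950 has 30 days: 318 − 30 = 288 left.
October 1950 has 31 days: 288 − 31 = 257 left.
September 1950 has 30 days: 257 − 30 = 227 left.
August 1950 has 31 days: 227 − 31 = 196 left.
July 1950 has 31 days: 196 − 31 = 165 left.
June 1950 has 30 days: 165 − 30 = 135 left.
May 1950 has 31 days: 135 − 31 = 104 left.
April 1950 has 30 days: 104 − 30 = 74 left.
March 1950 has 31 days: 74 − 31 = 43 left.
February 1950 has 28 days (1950 is not a leap year): 43 − 28 = 15 left.
January 1950 has 31 days; 31 − 15 = 16 → January 16, 1950.

January 16, 1950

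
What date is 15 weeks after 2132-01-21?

May 5, 2132

Adding 15 weeks = 105 days from January 21, 2132.
January has 31 days, so 31 − 21 = 10 days remain after January 21, 2132; 105 − 10 = 95 left.
February 2132 has 29 days (2132 is a leap year): 95 − 29 = 66 left.
March 2132 has 31 days: 66 − 31 = 35 left.
April 2132 has 30 days: 35 − 30 = 5 left.
5 days into May 2132 → May 5, 2132.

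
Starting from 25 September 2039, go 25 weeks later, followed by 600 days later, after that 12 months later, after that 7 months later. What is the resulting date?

Adding 25 weeks (= 175 days) from September 25, 2039:
September has 30 days, so 30 − 25 = 5 days remain after September 25, 2039; 175 − 5 = 170 left.
October 2039 has 31 days: 170 − 31 = 139 left.
November 2039 has 30 days: 139 − 30 = 109 left.
December 2039 has 31 days: 109 − 31 = 78 left.
January 2040 has 31 days: 78 − 31 = 47 left.
February 2040 has 29 days (2040 is a leap year): 47 − 29 = 18 left.
18 days into March 2040 → March 18, 2040.
Counting forward 600 days from March 18, 2040:
March has 31 days, so 31 − 18 = 13 days remain after March 18, 2040; 600 − 13 = 587 left.
April 2040 has 30 days: 587 − 30 = 557 left.
May 2040 has 31 days: 557 − 31 = 526 left.
June 2040 has 30 days: 526 − 30 = 496 left.
July 2040 has 31 days: 496 − 31 = 465 left.
August 2040 has 31 days: 465 − 31 = 434 left.
September 2040 has 30 days: 434 − 30 = 404 left.
October 2040 has 31 days: 404 − 31 = 373 left.
November 2040 has 30 days: 373 − 30 = 343 left.
December 2040 has 31 days: 343 − 31 = 312 left.
January 2041 has 31 days: 312 − 31 = 281 left.
February 2041 has 28 days (2041 is not a leap year): 281 − 28 = 253 left.
March 2041 has 31 days: 253 − 31 = 222 left.
April 2041 has 30 days: 222 − 30 = 192 left.
May 2041 has 31 days: 192 − 31 = 161 left.
June 2041 has 30 days: 161 − 30 = 131 left.
July 2041 has 31 days: 131 − 31 = 100 left.
August 2041 has 31 days: 100 − 31 = 69 left.
September 2041 has 30 days: 69 − 30 = 39 left.
October 2041 has 31 days: 39 − 31 = 8 left.
8 days into November 2041 → November 8, 2041.
Advancing 12 months from November 8, 2041:
month 11 + 12 = 23, which is month 11 of year 2042 → November 2042.
Day 8 is valid in November, giving November 8, 2042.
Counting forward 7 months from November 8, 2042:
month 11 + 7 = 18, which is month 6 of year 2043 → June 2043.
Day 8 is valid in June, giving June 8, 2043.

June 8, 2043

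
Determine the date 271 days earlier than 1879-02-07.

May 12, 1878

Going back 271 days from February 7, 1879.
Going back 7 days from February 7, 1879 reaches the end of the previous month; 271 − 7 = 264 left.
January 1879 has 31 days: 264 − 31 = 233 left.
December 1878 has 31 days: 233 − 31 = 202 left.
November 1878 has 30 days: 202 − 30 = 172 left.
October 1878 has 31 days: 172 − 31 = 141 left.
September 1878 has 30 days: 141 − 30 = 111 left.
August 1878 has 31 days: 111 − 31 = 80 left.
July 1878 has 31 days: 80 − 31 = 49 left.
June 1878 has 30 days: 49 − 30 = 19 left.
May 1878 has 31 days; 31 − 19 = 12 → May 12, 1878.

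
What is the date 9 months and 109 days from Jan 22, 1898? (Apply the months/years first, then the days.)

Counting forward 9 months and 109 days from January 22, 1898: first the month/year part, then the days.
month 1 + 9 = 10 → October 1898.
Day 22 is valid in October, giving October 22, 1898.
Now add 109 days from October 22, 1898.
October has 31 days, so 31 − 22 = 9 days remain after October 22, 1898; 109 − 9 = 100 left.
November 1898 has 30 days: 100 − 30 = 70 left.
December 1898 has 31 days: 70 − 31 = 39 left.
January 1899 has 31 days: 39 − 31 = 8 left.
8 days into February 1899 → February 8, 1899.

February 8, 1899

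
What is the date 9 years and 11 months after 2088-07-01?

June 1, 2098

Advancing 9 years and 11 months from July 1, 2088.
+9 years → 2097; month 7 + 11 = 18, which is month 6 of year 2098 → June 2098.
Day 1 is valid in June, giving June 1, 2098.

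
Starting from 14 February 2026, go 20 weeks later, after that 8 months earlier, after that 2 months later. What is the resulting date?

January 4, 2026

Counting forward 20 weeks (= 140 days) from February 14, 2026:
February has 28 days, so 28 − 14 = 14 days remain after February 14, 2026; 140 − 14 = 126 left.
March 2026 has 31 days: 126 − 31 = 95 left.
April 2026 has 30 days: 95 − 30 = 65 left.
May 2026 has 31 days: 65 − 31 = 34 left.
June 2026 has 30 days: 34 − 30 = 4 left.
4 days into July 2026 → July 4, 2026.
Going back 8 months from July 4, 2026:
month 7 − 8 = -1, which is month 11 of year 2025 → November 2025.
Day 4 is valid in November, giving November 4, 2025.
Advancing 2 months from November 4, 2025:
month 11 + 2 = 13, which is month 1 of year 2026 → January 2026.
Day 4 is valid in January, giving January 4, 2026.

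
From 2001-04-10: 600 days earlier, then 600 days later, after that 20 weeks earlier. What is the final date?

Counting back 600 days from April 10, 2001:
Going back 10 days from April 10, 2001 reaches the end of the previous month; 600 − 10 = 590 left.
March 2001 has 31 days: 590 − 31 = 559 left.
February 2001 has 28 days (2001 is not a leap year): 559 − 28 = 531 left.
January 2001 has 31 days: 531 − 31 = 500 left.
December 2000 has 31 days: 500 − 31 = 469 left.
November 2000 has 30 days: 469 − 30 = 439 left.
October 2000 has 31 days: 439 − 31 = 408 left.
September 2000 has 30 days: 408 − 30 = 378 left.
August 2000 has 31 days: 378 − 31 = 347 left.
July 2000 has 31 days: 347 − 31 = 316 left.
June 2000 has 30 days: 316 − 30 = 286 left.
May 2000 has 31 days: 286 − 31 = 255 left.
April 2000 has 30 days: 255 − 30 = 225 left.
March 2000 has 31 days: 225 − 31 = 194 left.
February 2000 has 29 days (2000 is a leap year (divisible by 400)): 194 − 29 = 165 left.
January 2000 has 31 days: 165 − 31 = 134 left.
December 1999 has 31 days: 134 − 31 = 103 left.
November 1999 has 30 days: 103 − 30 = 73 left.
October 1999 has 31 days: 73 − 31 = 42 left.
September 1999 has 30 days: 42 − 30 = 12 left.
August 1999 has 31 days; 31 − 12 = 19 → August 19, 1999.
Counting forward 600 days from August 19, 1999:
August has 31 days, so 31 − 19 = 12 days remain after August 19, 1999; 600 − 12 = 588 left.
September 1999 has 30 days: 588 − 30 = 558 left.
October 1999 has 31 days: 558 − 31 = 527 left.
November 1999 has 30 days: 527 − 30 = 497 left.
December 1999 has 31 days: 497 − 31 = 466 left.
January 2000 has 31 days: 466 − 31 = 435 left.
February 2000 has 29 days (2000 is a leap year (divisible by 400)): 435 − 29 = 406 left.
March 2000 has 31 days: 406 − 31 = 375 left.
April 2000 has 30 days: 375 − 30 = 345 left.
May 2000 has 31 days: 345 − 31 = 314 left.
June 2000 has 30 days: 314 − 30 = 284 left.
July 2000 has 31 days: 284 − 31 = 253 left.
August 2000 has 31 days: 253 − 31 = 222 left.
September 2000 has 30 days: 222 − 30 = 192 left.
October 2000 has 31 days: 192 − 31 = 161 left.
November 2000 has 30 days: 161 − 30 = 131 left.
December 2000 has 31 days: 131 − 31 = 100 left.
January 2001 has 31 days: 100 − 31 = 69 left.
February 2001 has 28 days (2001 is not a leap year): 69 − 28 = 41 left.
March 2001 has 31 days: 41 − 31 = 10 left.
10 days into April 2001 → April 10, 2001.
Going back 20 weeks (= 140 days) from April 10, 2001:
Going back 10 days from April 10, 2001 reaches the end of the previous month; 140 − 10 = 130 left.
March 2001 has 31 days: 130 − 31 = 99 left.
February 2001 has 28 days (2001 is not a leap year): 99 − 28 = 71 left.
January 2001 has 31 days: 71 − 31 = 40 left.
December 2000 has 31 days: 40 − 31 = 9 left.
November 2000 has 30 days; 30 − 9 = 21 → November 21, 2000.

November 21, 2000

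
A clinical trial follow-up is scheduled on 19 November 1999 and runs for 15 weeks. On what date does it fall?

March 3, 2000

Adding 15 weeks = 105 days from November 19, 1999.
November has 30 days, so 30 − 19 = 11 days remain after November 19, 1999; 105 − 11 = 94 left.
December 1999 has 31 days: 94 − 31 = 63 left.
January 2000 has 31 days: 63 − 31 = 32 left.
February 2000 has 29 days (2000 is a leap year (divisible by 400)): 32 − 29 = 3 left.
3 days into March 2000 → March 3, 2000.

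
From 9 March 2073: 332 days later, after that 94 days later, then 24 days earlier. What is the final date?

Counting forward 332 days from March 9, 2073:
March has 31 days, so 31 − 9 = 22 days remain after March 9, 2073; 332 − 22 = 310 left.
April 2073 has 30 days: 310 − 30 = 280 left.
May 2073 has 31 days: 280 − 31 = 249 left.
June 2073 has 30 days: 249 − 30 = 219 left.
July 2073 has 31 days: 219 − 31 = 188 left.
August 2073 has 31 days: 188 − 31 = 157 left.
September 2073 has 30 days: 157 − 30 = 127 left.
October 2073 has 31 days: 127 − 31 = 96 left.
November 2073 has 30 days: 96 − 30 = 66 left.
December 2073 has 31 days: 66 − 31 = 35 left.
January 2074 has 31 days: 35 − 31 = 4 left.
4 days into February 2074 → February 4, 2074.
Counting forward 94 days from February 4, 2074:
February has 28 days, so 28 − 4 = 24 days remain after February 4, 2074; 94 − 24 = 70 left.
March 2074 has 31 days: 70 − 31 = 39 left.
April 2074 has 30 days: 39 − 30 = 9 left.
9 days into May 2074 → May 9, 2074.
Going back 24 days from May 9, 2074:
Going back 9 days from May 9, 2074 reaches the end of the previous month; 24 − 9 = 15 left.
April 2074 has 30 days; 30 − 15 = 15 → April 15, 2074.

April 15, 2074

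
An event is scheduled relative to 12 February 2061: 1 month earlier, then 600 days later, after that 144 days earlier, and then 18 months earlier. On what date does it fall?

October 13, 2060

Counting back 1 month from February 12, 2061:
month 2 − 1 = 1 → January 2061.
Day 12 is valid in January, giving January 12, 2061.
Counting forward 600 days from January 12, 2061:
January has 31 days, so 31 − 12 = 19 days remain after January 12, 2061; 600 − 19 = 581 left.
February 2061 has 28 days (2061 is not a leap year): 581 − 28 = 553 left.
March 2061 has 31 days: 553 − 31 = 522 left.
April 2061 has 30 days: 522 − 30 = 492 left.
May 2061 has 31 days: 492 − 31 = 461 left.
June 2061 has 30 days: 461 − 30 = 431 left.
July 2061 has 31 days: 431 − 31 = 400 left.
August 2061 has 31 days: 400 − 31 = 369 left.
September 2061 has 30 days: 369 − 30 = 339 left.
October 2061 has 31 days: 339 − 31 = 308 left.
November 2061 has 30 days: 308 − 30 = 278 left.
December 2061 has 31 days: 278 − 31 = 247 left.
January 2062 has 31 days: 247 − 31 = 216 left.
February 2062 has 28 days (2062 is not a leap year): 216 − 28 = 188 left.
March 2062 has 31 days: 188 − 31 = 157 left.
April 2062 has 30 days: 157 − 30 = 127 left.
May 2062 has 31 days: 127 − 31 = 96 left.
June 2062 has 30 days: 96 − 30 = 66 left.
July 2062 has 31 days: 66 − 31 = 35 left.
August 2062 has 31 days: 35 − 31 = 4 left.
4 days into September 2062 → September 4, 2062.
Going back 144 days from September 4, 2062:
Going back 4 days from September 4, 2062 reaches the end of the previous month; 144 − 4 = 140 left.
August 2062 has 31 days: 140 − 31 = 109 left.
July 2062 has 31 days: 109 − 31 = 78 left.
June 2062 has 30 days: 78 − 30 = 48 left.
May 2062 has 31 days: 48 − 31 = 17 left.
April 2062 has 30 days; 30 − 17 = 13 → April 13, 2062.
Counting back 18 months from April 13, 2062:
month 4 − 18 = -14, which is month 10 of year 2060 → October 2060.
Day 13 is valid in October, giving October 13, 2060.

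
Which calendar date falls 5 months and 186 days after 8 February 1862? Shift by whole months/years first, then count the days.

Advancing 5 months and 186 days from February 8, 1862: first the month/year part, then the days.
month 2 + 5 = 7 → July 1862.
Day 8 is valid in July, giving July 8, 1862.
Now add 186 days from July 8, 1862.
July has 31 days, so 31 − 8 = 23 days remain after July 8, 1862; 186 − 23 = 163 left.
August 1862 has 31 days: 163 − 31 = 132 left.
September 1862 has 30 days: 132 − 30 = 102 left.
October 1862 has 31 days: 102 − 31 = 71 left.
November 1862 has 30 days: 71 − 30 = 41 left.
December 1862 has 31 days: 41 − 31 = 10 left.
10 days into January 1863 → January 10, 1863.

January 10, 1863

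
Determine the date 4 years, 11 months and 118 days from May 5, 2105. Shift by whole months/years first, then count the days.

Counting forward 4 years, 11 months and 118 days from May 5, 2105: first the month/year part, then the days.
+4 years → 2109; month 5 + 11 = 16, which is month 4 of year 2110 → April 2110.
Day 5 is valid in April, giving April 5, 2110.
Now add 118 days from April 5, 2110.
April has 30 days, so 30 − 5 = 25 days remain after April 5, 2110; 118 − 25 = 93 left.
May 2110 has 31 days: 93 − 31 = 62 left.
June 2110 has 30 days: 62 − 30 = 32 left.
July 2110 has 31 days: 32 − 31 = 1 left.
1 day into August 2110 → August 1, 2110.

August 1, 2110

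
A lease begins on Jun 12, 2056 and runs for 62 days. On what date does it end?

Counting forward 62 days from June 12, 2056.
June has 30 days, so 30 − 12 = 18 days remain after June 12, 2056; 62 − 18 = 44 left.
July 2056 has 31 days: 44 − 31 = 13 left.
13 days into August 2056 → August 13, 2056.

August 13, 2056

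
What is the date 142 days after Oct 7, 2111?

Advancing 142 days from October 7, 2111.
October has 31 days, so 31 − 7 = 24 days remain after October 7, 2111; 142 − 24 = 118 left.
November 2111 has 30 days: 118 − 30 = 88 left.
December 2111 has 31 days: 88 − 31 = 57 left.
January 2112 has 31 days: 57 − 31 = 26 left.
26 days into February 2112 → February 26, 2112.

February 26, 2112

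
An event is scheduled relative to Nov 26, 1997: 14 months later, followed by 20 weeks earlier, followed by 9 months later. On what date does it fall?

June 8, 1999

Advancing 14 months from November 26, 1997:
month 11 + 14 = 25, which is month 1 of year 1999 → January 1999.
Day 26 is valid in January, giving January 26, 1999.
Going back 20 weeks (= 140 days) from January 26, 1999:
Going back 26 days from January 26, 1999 reaches the end of the previous month; 140 − 26 = 114 left.
December 1998 has 31 days: 114 − 31 = 83 left.
November 1998 has 30 days: 83 − 30 = 53 left.
October 1998 has 31 days: 53 − 31 = 22 left.
September 1998 has 30 days; 30 − 22 = 8 → September 8, 1998.
Advancing 9 months from September 8, 1998:
month 9 + 9 = 18, which is month 6 of year 1999 → June 1999.
Day 8 is valid in June, giving June 8, 1999.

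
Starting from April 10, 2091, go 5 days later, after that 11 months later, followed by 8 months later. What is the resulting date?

November 15, 2092

Advancing 5 days from April 10, 2091:
April has 30 days; 10 + 5 = 15, still in April.
Advancing 11 months from April 15, 2091:
month 4 + 11 = 15, which is month 3 of year 2092 → March 2092.
Day 15 is valid in March, giving March 15, 2092.
Adding 8 months from March 15, 2092:
month 3 + 8 = 11 → November 2092.
Day 15 is valid in November, giving November 15, 2092.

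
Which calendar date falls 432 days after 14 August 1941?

Adding 432 days from August 14, 1941.
August has 31 days, so 31 − 14 = 17 days remain after August 14, 1941; 432 − 17 = 415 left.
September 1941 has 30 days: 415 − 30 = 385 left.
October 1941 has 31 days: 385 − 31 = 354 left.
November 1941 has 30 days: 354 − 30 = 324 left.
December 1941 has 31 days: 324 − 31 = 293 left.
January 1942 has 31 days: 293 − 31 = 262 left.
February 1942 has 28 days (1942 is not a leap year): 262 − 28 = 234 left.
March 1942 has 31 days: 234 − 31 = 203 left.
April 1942 has 30 days: 203 − 30 = 173 left.
May 1942 has 31 days: 173 − 31 = 142 left.
June 1942 has 30 days: 142 − 30 = 112 left.
July 1942 has 31 days: 112 − 31 = 81 left.
August 1942 has 31 days: 81 − 31 = 50 left.
September 1942 has 30 days: 50 − 30 = 20 left.
20 days into October 1942 → October 20, 1942.

October 20, 1942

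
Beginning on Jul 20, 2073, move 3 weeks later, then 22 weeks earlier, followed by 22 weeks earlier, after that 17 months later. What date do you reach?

March 6, 2074

Counting forward 3 weeks (= 21 days) from July 20, 2073:
July has 31 days, so 31 − 20 = 11 days remain after July 20, 2073; 21 − 11 = 10 left.
10 days into August 2073 → August 10, 2073.
Counting back 22 weeks (= 154 days) from August 10, 2073:
Going back 10 days from August 10, 2073 reaches the end of the previous month; 154 − 10 = 144 left.
July 2073 has 31 days: 144 − 31 = 113 left.
June 2073 has 30 days: 113 − 30 = 83 left.
May 2073 has 31 days: 83 − 31 = 52 left.
April 2073 has 30 days: 52 − 30 = 22 left.
March 2073 has 31 days; 31 − 22 = 9 → March 9, 2073.
Counting back 22 weeks (= 154 days) from March 9, 2073:
Going back 9 days from March 9, 2073 reaches the end of the previous month; 154 − 9 = 145 left.
February 2073 has 28 days (2073 is not a leap year): 145 − 28 = 117 left.
January 2073 has 31 days: 117 − 31 = 86 left.
December 2072 has 31 days: 86 − 31 = 55 left.
November 2072 has 30 days: 55 − 30 = 25 left.
October 2072 has 31 days; 31 − 25 = 6 → October 6, 2072.
Adding 17 months from October 6, 2072:
month 10 + 17 = 27, which is month 3 of year 2074 → March 2074.
Day 6 is valid in March, giving March 6, 2074.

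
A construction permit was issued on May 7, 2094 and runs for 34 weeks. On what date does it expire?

Counting forward 34 weeks = 238 days from May 7, 2094.
May has 31 days, so 31 − 7 = 24 days remain after May 7, 2094; 238 − 24 = 214 left.
June 2094 has 30 days: 214 − 30 = 184 left.
July 2094 has 31 days: 184 − 31 = 153 left.
August 2094 has 31 days: 153 − 31 = 122 left.
September 2094 has 30 days: 122 − 30 = 92 left.
October 2094 has 31 days: 92 − 31 = 61 left.
November 2094 has 30 days: 61 − 30 = 31 left.
31 days into December 2094 → December 31, 2094.

December 31, 2094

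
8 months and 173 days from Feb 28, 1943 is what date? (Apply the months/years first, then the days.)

Counting forward 8 months and 173 days from February 28, 1943: first the month/year part, then the days.
month 2 + 8 = 10 → October 1943.
Day 28 is valid in October, giving October 28, 1943.
Now add 173 days from October 28, 1943.
October has 31 days, so 31 − 28 = 3 days remain after October 28, 1943; 173 − 3 = 170 left.
November 1943 has 30 days: 170 − 30 = 140 left.
December 1943 has 31 days: 140 − 31 = 109 left.
January 1944 has 31 days: 109 − 31 = 78 left.
February 1944 has 29 days (1944 is a leap year): 78 − 29 = 49 left.
March 1944 has 31 days: 49 − 31 = 18 left.
18 days into April 1944 → April 18, 1944.

April 18, 1944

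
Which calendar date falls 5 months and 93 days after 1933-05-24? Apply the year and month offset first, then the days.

January 25, 1934

Advancing 5 months and 93 days from May 24, 1933: first the month/year part, then the days.
month 5 + 5 = 10 → October 1933.
Day 24 is valid in October, giving October 24, 1933.
Now add 93 days from October 24, 1933.
October has 31 days, so 31 − 24 = 7 days remain after October 24, 1933; 93 − 7 = 86 left.
November 1933 has 30 days: 86 − 30 = 56 left.
December 1933 has 31 days: 56 − 31 = 25 left.
25 days into January 1934 → January 25, 1934.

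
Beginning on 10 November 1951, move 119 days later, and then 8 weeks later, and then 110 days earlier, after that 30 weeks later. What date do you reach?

Counting forward 119 days from November 10, 1951:
November has 30 days, so 30 − 10 = 20 days remain after November 10, 1951; 119 − 20 = 99 left.
December 1951 has 31 days: 99 − 31 = 68 left.
January 1952 has 31 days: 68 − 31 = 37 left.
February 1952 has 29 days (1952 is a leap year): 37 − 29 = 8 left.
8 days into March 1952 → March 8, 1952.
Counting forward 8 weeks (= 56 days) from March 8, 1952:
March has 31 days, so 31 − 8 = 23 days remain after March 8, 1952; 56 − 23 = 33 left.
April 1952 has 30 days: 33 − 30 = 3 left.
3 days into May 1952 → May 3, 1952.
Subtracting 110 days from May 3, 1952:
Going back 3 days from May 3, 1952 reaches the end of the previous month; 110 − 3 = 107 left.
April 1952 has 30 days: 107 − 30 = 77 left.
March 1952 has 31 days: 77 − 31 = 46 left.
February 1952 has 29 days (1952 is a leap year): 46 − 29 = 17 left.
January 1952 has 31 days; 31 − 17 = 14 → January 14, 1952.
Counting forward 30 weeks (= 210 days) from January 14, 1952:
January has 31 days, so 31 − 14 = 17 days remain after January 14, 1952; 210 − 17 = 193 left.
February 1952 has 29 days (1952 is a leap year): 193 − 29 = 164 left.
March 1952 has 31 days: 164 − 31 = 133 left.
April 1952 has 30 days: 133 − 30 = 103 left.
May 1952 has 31 days: 103 − 31 = 72 left.
June 1952 has 30 days: 72 − 30 = 42 left.
July 1952 has 31 days: 42 − 31 = 11 left.
11 days into August 1952 → August 11, 1952.

August 11, 1952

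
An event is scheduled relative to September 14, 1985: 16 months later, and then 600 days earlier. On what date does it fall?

Adding 16 months from September 14, 1985:
month 9 + 16 = 25, which is month 1 of year 1987 → January 1987.
Day 14 is valid in January, giving January 14, 1987.
Counting back 600 days from January 14, 1987:
Going back 14 days from January 14, 1987 reaches the end of the previous month; 600 − 14 = 586 left.
December 1986 has 31 days: 586 − 31 = 555 left.
November 1986 has 30 days: 555 − 30 = 525 left.
October 1986 has 31 days: 525 − 31 = 494 left.
September 1986 has 30 days: 494 − 30 = 464 left.
August 1986 has 31 days: 464 − 31 = 433 left.
July 1986 has 31 days: 433 − 31 = 402 left.
June 1986 has 30 days: 402 − 30 = 372 left.
May 1986 has 31 days: 372 − 31 = 341 left.
April 1986 has 30 days: 341 − 30 = 311 left.
March 1986 has 31 days: 311 − 31 = 280 left.
February 1986 has 28 days (1986 is not a leap year): 280 − 28 = 252 left.
January 1986 has 31 days: 252 − 31 = 221 left.
December 1985 has 31 days: 221 − 31 = 190 left.
November 1985 has 30 days: 190 − 30 = 160 left.
October 1985 has 31 days: 160 − 31 = 129 left.
September 1985 has 30 days: 129 − 30 = 99 left.
August 1985 has 31 days: 99 − 31 = 68 left.
July 1985 has 31 days: 68 − 31 = 37 left.
June 1985 has 30 days: 37 − 30 = 7 left.
May 1985 has 31 days; 31 − 7 = 24 → May 24, 1985.

May 24, 1985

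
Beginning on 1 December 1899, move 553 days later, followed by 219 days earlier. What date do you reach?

Advancing 553 days from December 1, 1899:
December has 31 days, so 31 − 1 = 30 days remain after December 1, 1899; 553 − 30 = 523 left.
January 1900 has 31 days: 523 − 31 = 492 left.
February 1900 has 28 days (1900 is not a leap year (divisible by 100 but not 400)): 492 − 28 = 464 left.
March 1900 has 31 days: 464 − 31 = 433 left.
April 1900 has 30 days: 433 − 30 = 403 left.
May 1900 has 31 days: 403 − 31 = 372 left.
June 1900 has 30 days: 372 − 30 = 342 left.
July 1900 has 31 days: 342 − 31 = 311 left.
August 1900 has 31 days: 311 − 31 = 280 left.
September 1900 has 30 days: 280 − 30 = 250 left.
October 1900 has 31 days: 250 − 31 = 219 left.
November 1900 has 30 days: 219 − 30 = 189 left.
December 1900 has 31 days: 189 − 31 = 158 left.
January 1901 has 31 days: 158 − 31 = 127 left.
February 1901 has 28 days (1901 is not a leap year): 127 − 28 = 99 left.
March 1901 has 31 days: 99 − 31 = 68 left.
April 1901 has 30 days: 68 − 30 = 38 left.
May 1901 has 31 days: 38 − 31 = 7 left.
7 days into June 1901 → June 7, 1901.
Counting back 219 days from June 7, 1901:
Going back 7 days from June 7, 1901 reaches the end of the previous month; 219 − 7 = 212 left.
May 1901 has 31 days: 212 − 31 = 181 left.
April 1901 has 30 days: 181 − 30 = 151 left.
March 1901 has 31 days: 151 − 31 = 120 left.
February 1901 has 28 days (1901 is not a leap year): 120 − 28 = 92 left.
January 1901 has 31 days: 92 − 31 = 61 left.
December 1900 has 31 days: 61 − 31 = 30 left.
November 1900 has 30 days: 30 − 30 = 0 left.
October 1900 has 31 days; 31 − 0 = 31 → October 31, 1900.

October 31, 1900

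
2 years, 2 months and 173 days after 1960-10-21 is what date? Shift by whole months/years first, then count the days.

Advancing 2 years, 2 months and 173 days from October 21, 1960: first the month/year part, then the days.
+2 years → 1962; month 10 + 2 = 12 → December 1962.
Day 21 is valid in December, giving December 21, 1962.
Now add 173 days from December 21, 1962.
December has 31 days, so 31 − 21 = 10 days remain after December 21, 1962; 173 − 10 = 163 left.
January 1963 has 31 days: 163 − 31 = 132 left.
February 1963 has 28 days (1963 is not a leap year): 132 − 28 = 104 left.
March 1963 has 31 days: 104 − 31 = 73 left.
April 1963 has 30 days: 73 − 30 = 43 left.
May 1963 has 31 days: 43 − 31 = 12 left.
12 days into June 1963 → June 12, 1963.

June 12, 1963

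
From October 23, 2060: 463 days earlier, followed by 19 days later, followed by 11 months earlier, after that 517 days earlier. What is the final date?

April 7, 2057

Subtracting 463 days from October 23, 2060:
Going back 23 days from October 23, 2060 reaches the end of the previous month; 463 − 23 = 440 left.
September 2060 has 30 days: 440 − 30 = 410 left.
August 2060 has 31 days: 410 − 31 = 379 left.
July 2060 has 31 days: 379 − 31 = 348 left.
June 2060 has 30 days: 348 − 30 = 318 left.
May 2060 has 31 days: 318 − 31 = 287 left.
April 2060 has 30 days: 287 − 30 = 257 left.
March 2060 has 31 days: 257 − 31 = 226 left.
February 2060 has 29 days (2060 is a leap year): 226 − 29 = 197 left.
January 2060 has 31 days: 197 − 31 = 166 left.
December 2059 has 31 days: 166 − 31 = 135 left.
November 2059 has 30 days: 135 − 30 = 105 left.
October 2059 has 31 days: 105 − 31 = 74 left.
September 2059 has 30 days: 74 − 30 = 44 left.
August 2059 has 31 days: 44 − 31 = 13 left.
July 2059 has 31 days; 31 − 13 = 18 → July 18, 2059.
Adding 19 days from July 18, 2059:
July has 31 days, so 31 − 18 = 13 days remain after July 18, 2059; 19 − 13 = 6 left.
6 days into August 2059 → August 6, 2059.
Counting back 11 months from August 6, 2059:
month 8 − 11 = -3, which is month 9 of year 2058 → September 2058.
Day 6 is valid in September, giving September 6, 2058.
Subtracting 517 days from September 6, 2058:
Going back 6 days from September 6, 2058 reaches the end of the previous month; 517 − 6 = 511 left.
August 2058 has 31 days: 511 − 31 = 480 left.
July 2058 has 31 days: 480 − 31 = 449 left.
June 2058 has 30 days: 449 − 30 = 419 left.
May 2058 has 31 days: 419 − 31 = 388 left.
April 2058 has 30 days: 388 − 30 = 358 left.
March 2058 has 31 days: 358 − 31 = 327 left.
February 2058 has 28 days (2058 is not a leap year): 327 − 28 = 299 left.
January 2058 has 31 days: 299 − 31 = 268 left.
December 2057 has 31 days: 268 − 31 = 237 left.
November 2057 has 30 days: 237 − 30 = 207 left.
October 2057 has 31 days: 207 − 31 = 176 left.
September 2057 has 30 days: 176 − 30 = 146 left.
August 2057 has 31 days: 146 − 31 = 115 left.
July 2057 has 31 days: 115 − 31 = 84 left.
June 2057 has 30 days: 84 − 30 = 54 left.
May 2057 has 31 days: 54 − 31 = 23 left.
April 2057 has 30 days; 30 − 23 = 7 → April 7, 2057.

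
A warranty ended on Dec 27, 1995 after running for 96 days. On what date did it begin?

September 22, 1995

Subtracting 96 days from December 27, 1995.
Going back 27 days from December 27, 1995 reaches the end of the previous month; 96 − 27 = 69 left.
November 1995 has 30 days: 69 − 30 = 39 left.
October 1995 has 31 days: 39 − 31 = 8 left.
September 1995 has 30 days; 30 − 8 = 22 → September 22, 1995.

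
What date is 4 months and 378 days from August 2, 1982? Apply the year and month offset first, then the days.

December 15, 1983

Counting forward 4 months and 378 days from August 2, 1982: first the month/year part, then the days.
month 8 + 4 = 12 → December 1982.
Day 2 is valid in December, giving December 2, 1982.
Now add 378 days from December 2, 1982.
December has 31 days, so 31 − 2 = 29 days remain after December 2, 1982; 378 − 29 = 349 left.
January 1983 has 31 days: 349 − 31 = 318 left.
February 1983 has 28 days (1983 is not a leap year): 318 − 28 = 290 left.
March 1983 has 31 days: 290 − 31 = 259 left.
April 1983 has 30 days: 259 − 30 = 229 left.
May 1983 has 31 days: 229 − 31 = 198 left.
June 1983 has 30 days: 198 − 30 = 168 left.
July 1983 has 31 days: 168 − 31 = 137 left.
August 1983 has 31 days: 137 − 31 = 106 left.
September 1983 has 30 days: 106 − 30 = 76 left.
October 1983 has 31 days: 76 − 31 = 45 left.
November 1983 has 30 days: 45 − 30 = 15 left.
15 days into December 1983 → December 15, 1983.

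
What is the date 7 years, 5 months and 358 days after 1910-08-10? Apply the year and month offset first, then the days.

Adding 7 years, 5 months and 358 days from August 10, 1910: first the month/year part, then the days.
+7 years → 1917; month 8 + 5 = 13, which is month 1 of year 1918 → January 1918.
Day 10 is valid in January, giving January 10, 1918.
Now add 358 days from January 10, 1918.
January has 31 days, so 31 − 10 = 21 days remain after January 10, 1918; 358 − 21 = 337 left.
February 1918 has 28 days (1918 is not a leap year): 337 − 28 = 309 left.
March 1918 has 31 days: 309 − 31 = 278 left.
April 1918 has 30 days: 278 − 30 = 248 left.
May 1918 has 31 days: 248 − 31 = 217 left.
June 1918 has 30 days: 217 − 30 = 187 left.
July 1918 has 31 days: 187 − 31 = 156 left.
August 1918 has 31 days: 156 − 31 = 125 left.
September 1918 has 30 days: 125 − 30 = 95 left.
October 1918 has 31 days: 95 − 31 = 64 left.
November 1918 has 30 days: 64 − 30 = 34 left.
December 1918 has 31 days: 34 − 31 = 3 left.
3 days into January 1919 → January 3, 1919.

January 3, 1919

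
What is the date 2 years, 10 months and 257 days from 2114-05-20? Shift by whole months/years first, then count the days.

December 2, 2117

Counting forward 2 years, 10 months and 257 days from May 20, 2114: first the month/year part, then the days.
+2 years → 2116; month 5 + 10 = 15, which is month 3 of year 2117 → March 2117.
Day 20 is valid in March, giving March 20, 2117.
Now add 257 days from March 20, 2117.
March has 31 days, so 31 − 20 = 11 days remain after March 20, 2117; 257 − 11 = 246 left.
April 2117 has 30 days: 246 − 30 = 216 left.
May 2117 has 31 days: 216 − 31 = 185 left.
June 2117 has 30 days: 185 − 30 = 155 left.
July 2117 has 31 days: 155 − 31 = 124 left.
August 2117 has 31 days: 124 − 31 = 93 left.
September 2117 has 30 days: 93 − 30 = 63 left.
October 2117 has 31 days: 63 − 31 = 32 left.
November 2117 has 30 days: 32 − 30 = 2 left.
2 days into December 2117 → December 2, 2117.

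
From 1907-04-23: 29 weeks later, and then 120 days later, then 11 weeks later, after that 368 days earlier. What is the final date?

Advancing 29 weeks (= 203 days) from April 23, 1907:
April has 30 days, so 30 − 23 = 7 days remain after April 23, 1907; 203 − 7 = 196 left.
May 1907 has 31 days: 196 − 31 = 165 left.
June 1907 has 30 days: 165 − 30 = 135 left.
July 1907 has 31 days: 135 − 31 = 104 left.
August 1907 has 31 days: 104 − 31 = 73 left.
September 1907 has 30 days: 73 − 30 = 43 left.
October 1907 has 31 days: 43 − 31 = 12 left.
12 days into November 1907 → November 12, 1907.
Counting forward 120 days from November 12, 1907:
November has 30 days, so 30 − 12 = 18 days remain after November 12, 1907; 120 − 18 = 102 left.
December 1907 has 31 days: 102 − 31 = 71 left.
January 1908 has 31 days: 71 − 31 = 40 left.
February 1908 has 29 days (1908 is a leap year): 40 − 29 = 11 left.
11 days into March 1908 → March 11, 1908.
Counting forward 11 weeks (= 77 days) from March 11, 1908:
March has 31 days, so 31 − 11 = 20 days remain after March 11, 1908; 77 − 20 = 57 left.
April 1908 has 30 days: 57 − 30 = 27 left.
27 days into May 1908 → May 27, 1908.
Going back 368 days from May 27, 1908:
Going back 27 days from May 27, 1908 reaches the end of the previous month; 368 − 27 = 341 left.
April 1908 has 30 days: 341 − 30 = 311 left.
March 1908 has 31 days: 311 − 31 = 280 left.
February 1908 has 29 days (1908 is a leap year): 280 − 29 = 251 left.
January 1908 has 31 days: 251 − 31 = 220 left.
December 1907 has 31 days: 220 − 31 = 189 left.
November 1907 has 30 days: 189 − 30 = 159 left.
October 1907 has 31 days: 159 − 31 = 128 left.
September 1907 has 30 days: 128 − 30 = 98 left.
August 1907 has 31 days: 98 − 31 = 67 left.
July 1907 has 31 days: 67 − 31 = 36 left.
June 1907 has 30 days: 36 − 30 = 6 left.
May 1907 has 31 days; 31 − 6 = 25 → May 25, 1907.

May 25, 1907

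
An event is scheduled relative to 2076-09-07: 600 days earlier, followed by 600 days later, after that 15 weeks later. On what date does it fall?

December 21, 2076

Going back 600 days from September 7, 2076:
Going back 7 days from September 7, 2076 reaches the end of the previous month; 600 − 7 = 593 left.
August 2076 has 31 days: 593 − 31 = 562 left.
July 2076 has 31 days: 562 − 31 = 531 left.
June 2076 has 30 days: 531 − 30 = 501 left.
May 2076 has 31 days: 501 − 31 = 470 left.
April 2076 has 30 days: 470 − 30 = 440 left.
March 2076 has 31 days: 440 − 31 = 409 left.
February 2076 has 29 days (2076 is a leap year): 409 − 29 = 380 left.
January 2076 has 31 days: 380 − 31 = 349 left.
December 2075 has 31 days: 349 − 31 = 318 left.
November 2075 has 30 days: 318 − 30 = 288 left.
October 2075 has 31 days: 288 − 31 = 257 left.
September 2075 has 30 days: 257 − 30 = 227 left.
August 2075 has 31 days: 227 − 31 = 196 left.
July 2075 has 31 days: 196 − 31 = 165 left.
June 2075 has 30 days: 165 − 30 = 135 left.
May 2075 has 31 days: 135 − 31 = 104 left.
April 2075 has 30 days: 104 − 30 = 74 left.
March 2075 has 31 days: 74 − 31 = 43 left.
February 2075 has 28 days (2075 is not a leap year): 43 − 28 = 15 left.
January 2075 has 31 days; 31 − 15 = 16 → January 16, 2075.
Advancing 600 days from January 16, 2075:
January has 31 days, so 31 − 16 = 15 days remain after January 16, 2075; 600 − 15 = 585 left.
February 2075 has 28 days (2075 is not a leap year): 585 − 28 = 557 left.
March 2075 has 31 days: 557 − 31 = 526 left.
April 2075 has 30 days: 526 − 30 = 496 left.
May 2075 has 31 days: 496 − 31 = 465 left.
June 2075 has 30 days: 465 − 30 = 435 left.
July 2075 has 31 days: 435 − 31 = 404 left.
August 2075 has 31 days: 404 − 31 = 373 left.
September 2075 has 30 days: 373 − 30 = 343 left.
October 2075 has 31 days: 343 − 31 = 312 left.
November 2075 has 30 days: 312 − 30 = 282 left.
December 2075 has 31 days: 282 − 31 = 251 left.
January 2076 has 31 days: 251 − 31 = 220 left.
February 2076 has 29 days (2076 is a leap year): 220 − 29 = 191 left.
March 2076 has 31 days: 191 − 31 = 160 left.
April 2076 has 30 days: 160 − 30 = 130 left.
May 2076 has 31 days: 130 − 31 = 99 left.
June 2076 has 30 days: 99 − 30 = 69 left.
July 2076 has 31 days: 69 − 31 = 38 left.
August 2076 has 31 days: 38 − 31 = 7 left.
7 days into September 2076 → September 7, 2076.
Counting forward 15 weeks (= 105 days) from September 7, 2076:
September has 30 days, so 30 − 7 = 23 days remain after September 7, 2076; 105 − 23 = 82 left.
October 2076 has 31 days: 82 − 31 = 51 left.
November 2076 has 30 days: 51 − 30 = 21 left.
21 days into December 2076 → December 21, 2076.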